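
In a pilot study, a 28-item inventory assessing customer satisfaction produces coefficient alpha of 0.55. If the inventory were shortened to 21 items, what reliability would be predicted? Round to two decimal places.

0.48

Length ratio n = 21/28 = 0.75
Apply the Spearman-Brown prophecy formula, r' = nr / [1 + (n − 1)r]:
r_new = (0.75 × 0.55) / (1 + (0.75 − 1) × 0.55)
r_new = 0.4125 / 0.8625 ≈ 0.4783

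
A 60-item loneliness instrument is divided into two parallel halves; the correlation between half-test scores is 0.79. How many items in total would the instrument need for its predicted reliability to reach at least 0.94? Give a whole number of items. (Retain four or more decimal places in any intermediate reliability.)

125

r_full = 2(0.79)/(1 + 0.79) = 0.8827
n = r_tgt(1 − r_full) / [r_full(1 − r_tgt)] = 0.94 × 0.1173 / (0.8827 × 0.06) ≈ 2.0819
Items = 2.0819 × 60 ≈ 124.91 → 125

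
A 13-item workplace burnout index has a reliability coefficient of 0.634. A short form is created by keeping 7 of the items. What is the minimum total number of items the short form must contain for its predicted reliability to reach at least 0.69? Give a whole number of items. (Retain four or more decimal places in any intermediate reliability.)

17

First, r for the 7-item form: n = 7/13 = 0.5385, so r_7 = 0.5385·0.634/(1 + (0.5385 − 1)·0.634) = 0.4826
Then solve for n' with r_old = 0.4826, r_target = 0.69: n' = 0.69(1 − 0.4826)/[0.4826(1 − 0.69)] = 2.3863
Items = 2.3863 × 7 ≈ 16.70 → 17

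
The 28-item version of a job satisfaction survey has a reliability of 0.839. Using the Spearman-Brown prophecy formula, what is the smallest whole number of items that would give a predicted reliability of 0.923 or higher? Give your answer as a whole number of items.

Rearranging the Spearman-Brown formula for n,
n = r_target (1 − r_old) / [ r_old (1 − r_target) ]
n = [0.923 × 0.161] / [0.839 × 0.077]
  = 0.148603 / 0.064603 = 2.3002
Items needed = n × 28 = 2.3002 × 28 ≈ 64.41 → round up to 65

65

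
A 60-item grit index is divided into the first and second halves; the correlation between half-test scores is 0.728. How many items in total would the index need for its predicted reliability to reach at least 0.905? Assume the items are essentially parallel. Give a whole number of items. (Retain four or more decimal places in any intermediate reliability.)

107

Corrected full-test reliability: r_full = 2 × 0.728 / (1 + 0.728) ≈ 0.8426
n = r_tgt(1 − r_full) / [r_full(1 − r_tgt)] = 0.905 × 0.1574 / (0.8426 × 0.095) ≈ 1.7795
Required items = 1.7795 × 60 = 106.77, so 107 items.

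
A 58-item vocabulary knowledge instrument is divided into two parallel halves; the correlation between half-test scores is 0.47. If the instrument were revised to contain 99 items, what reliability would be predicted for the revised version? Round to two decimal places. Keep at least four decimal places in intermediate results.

Full-test reliability from the split-half r: r_full = 2(0.47)/(1 + 0.47) = 0.6395
Then adjust to 99 items: n = 99/58 = 1.7069
r_new = n·r_full / (1 + (n − 1)·r_full) = 1.0916 / 1.4521 ≈ 0.7517

0.75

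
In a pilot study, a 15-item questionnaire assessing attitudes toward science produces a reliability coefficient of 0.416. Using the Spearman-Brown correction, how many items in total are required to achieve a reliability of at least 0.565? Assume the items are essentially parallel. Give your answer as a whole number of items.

n = [0.565 × 0.584] / [0.416 × 0.435]
  = 0.329960 / 0.180960 = 1.8234
So the test needs 1.8234 × 15 ≈ 27.35 items; rounding up, 28.

28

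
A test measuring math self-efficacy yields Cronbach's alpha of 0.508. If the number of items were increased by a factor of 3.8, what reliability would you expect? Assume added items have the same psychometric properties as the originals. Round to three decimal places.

Spearman-Brown: r_new = n·r / (1 + (n − 1)·r)
r_new = (3.8 × 0.508) / (1 + (3.8 − 1) × 0.508)
     = 1.9304 / 2.4224 = 0.7969

0.797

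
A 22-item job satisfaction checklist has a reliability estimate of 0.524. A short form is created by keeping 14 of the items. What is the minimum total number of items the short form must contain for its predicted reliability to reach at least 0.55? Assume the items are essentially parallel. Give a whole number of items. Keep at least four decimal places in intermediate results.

First, r for the 14-item form: n = 14/22 = 0.6364, so r_14 = 0.6364·0.524/(1 + (0.6364 − 1)·0.524) = 0.4120
Then solve for n' with r_old = 0.4120, r_target = 0.55: n' = 0.55(1 − 0.4120)/[0.4120(1 − 0.55)] = 1.7443
Total items = 1.7443 × 14 = 24.42, rounded up to 25.

25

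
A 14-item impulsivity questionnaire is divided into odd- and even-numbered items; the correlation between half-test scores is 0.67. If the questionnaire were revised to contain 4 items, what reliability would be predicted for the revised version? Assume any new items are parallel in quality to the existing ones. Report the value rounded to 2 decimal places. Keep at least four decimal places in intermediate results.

0.54

Spearman-Brown correction (n = 2): r_full = 2·0.67/(1 + 0.67) = 0.8024
Then adjust to 4 items: n = 4/14 = 0.2857
r_new = n·r_full / (1 + (n − 1)·r_full) = 0.2292 / 0.4268 ≈ 0.5370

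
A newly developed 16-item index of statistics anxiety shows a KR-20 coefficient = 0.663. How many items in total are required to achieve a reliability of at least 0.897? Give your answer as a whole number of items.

71

Spearman-Brown solved for the length factor n:
n = r*(1 − r) / [ r (1 − r*) ]
n = [0.897 × 0.337] / [0.663 × 0.103]
n = 0.302289 / 0.068289 ≈ 4.4266
4.4266 × 16 = 70.83 → 71 items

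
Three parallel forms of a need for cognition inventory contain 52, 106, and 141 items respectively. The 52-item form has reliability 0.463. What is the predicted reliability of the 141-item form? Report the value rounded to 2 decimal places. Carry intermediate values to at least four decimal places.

The 106-item form is not needed; work directly from the 52-item form with n = 141/52 = 2.7115.
r_{141} = n·r / (1 + (n − 1)·r) = 1.2554 / 1.7924 ≈ 0.7004

0.70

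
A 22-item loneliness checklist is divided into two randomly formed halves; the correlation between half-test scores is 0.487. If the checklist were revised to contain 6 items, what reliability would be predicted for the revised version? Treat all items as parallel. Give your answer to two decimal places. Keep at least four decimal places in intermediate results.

Spearman-Brown correction (n = 2): r_full = 2·0.487/(1 + 0.487) = 0.6550
Then adjust to 6 items: n = 6/22 = 0.2727
r_new = n·r_full / (1 + (n − 1)·r_full) = 0.1786 / 0.5236 ≈ 0.3411

0.34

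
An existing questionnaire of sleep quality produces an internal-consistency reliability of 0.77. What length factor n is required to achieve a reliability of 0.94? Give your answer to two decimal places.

4.68

Invert Spearman-Brown to solve for n:
n = r_target (1 − r_old) / [ r_old (1 − r_target) ]
n = 0.94(1 − 0.77) / [0.77(1 − 0.94)]
  = 0.2162 / 0.0462 = 4.6797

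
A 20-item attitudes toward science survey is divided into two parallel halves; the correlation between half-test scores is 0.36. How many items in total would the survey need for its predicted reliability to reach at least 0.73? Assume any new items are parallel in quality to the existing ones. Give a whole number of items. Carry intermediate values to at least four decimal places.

r_full = 2(0.36)/(1 + 0.36) = 0.5294
n = r_tgt(1 − r_full) / [r_full(1 − r_tgt)] = 0.73 × 0.4706 / (0.5294 × 0.27) ≈ 2.4034
Required items = 2.4034 × 20 = 48.07, so 49 items.

49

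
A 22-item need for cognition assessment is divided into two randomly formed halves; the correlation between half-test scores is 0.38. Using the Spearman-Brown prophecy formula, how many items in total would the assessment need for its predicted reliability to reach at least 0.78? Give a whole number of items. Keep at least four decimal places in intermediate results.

Corrected full-test reliability: r_full = 2 × 0.38 / (1 + 0.38) ≈ 0.5507
n = r_tgt(1 − r_full) / [r_full(1 − r_tgt)] = 0.78 × 0.4493 / (0.5507 × 0.22) ≈ 2.8926
Items = 2.8926 × 22 ≈ 63.64 → 64

64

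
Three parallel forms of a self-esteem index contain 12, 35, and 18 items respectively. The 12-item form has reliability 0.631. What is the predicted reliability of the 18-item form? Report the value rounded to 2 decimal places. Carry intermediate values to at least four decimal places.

0.72

Only the ratio of lengths matters: n = 18/12 = 1.5000
r_{18} = n·r / (1 + (n − 1)·r) = 0.9465 / 1.3155 ≈ 0.7195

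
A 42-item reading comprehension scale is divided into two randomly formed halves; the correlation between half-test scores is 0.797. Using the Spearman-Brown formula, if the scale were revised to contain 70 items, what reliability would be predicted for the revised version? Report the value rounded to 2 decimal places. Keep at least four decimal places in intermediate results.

Spearman-Brown correction (n = 2): r_full = 2·0.797/(1 + 0.797) = 0.8870
Length factor from 42 to 70 items: n = 70/42 = 1.6667
r_new = n·r_full / (1 + (n − 1)·r_full) = 1.4784 / 1.5914 ≈ 0.9290

0.93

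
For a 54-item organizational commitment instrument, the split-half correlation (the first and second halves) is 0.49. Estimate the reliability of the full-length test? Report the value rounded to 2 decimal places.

Each half is half the length of the full test, so the full test is n = 2 times a half.
r_full = 2(0.49) / (1 + 0.49)
       = 0.9800 / 1.4900 = 0.6577

0.66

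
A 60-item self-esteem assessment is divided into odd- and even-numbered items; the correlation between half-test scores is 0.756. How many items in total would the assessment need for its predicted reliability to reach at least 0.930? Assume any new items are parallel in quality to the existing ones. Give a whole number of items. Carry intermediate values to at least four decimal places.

129

Corrected full-test reliability: r_full = 2 × 0.756 / (1 + 0.756) ≈ 0.8610
Solve Spearman-Brown for n: n = 0.930(1 − 0.8610) / [0.8610(1 − 0.930)] = 2.1448
Items = 2.1448 × 60 ≈ 128.69 → 129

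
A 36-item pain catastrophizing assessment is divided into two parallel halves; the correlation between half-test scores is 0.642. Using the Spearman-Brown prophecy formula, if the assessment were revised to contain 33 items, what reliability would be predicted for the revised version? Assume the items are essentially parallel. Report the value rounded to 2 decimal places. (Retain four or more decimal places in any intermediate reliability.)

0.77

First correct the split-half correlation to full-test reliability: r_full = 2 × 0.642 / (1 + 0.642) ≈ 0.7820
Length factor from 36 to 33 items: n = 33/36 = 0.9167
r_new = n·r_full / (1 + (n − 1)·r_full) = 0.7169 / 0.9349 ≈ 0.7668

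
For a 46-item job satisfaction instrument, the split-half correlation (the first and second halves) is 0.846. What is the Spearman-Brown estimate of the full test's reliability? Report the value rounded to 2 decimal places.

0.92

The full test is twice the length of either half (n = 2).
r_full = 2(0.846) / (1 + 0.846)
       = 1.6920 / 1.8460 = 0.9166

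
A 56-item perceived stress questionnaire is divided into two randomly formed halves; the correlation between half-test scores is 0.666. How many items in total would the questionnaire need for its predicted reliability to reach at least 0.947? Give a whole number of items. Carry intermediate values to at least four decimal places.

Corrected full-test reliability: r_full = 2 × 0.666 / (1 + 0.666) ≈ 0.7995
Solve Spearman-Brown for n: n = 0.947(1 − 0.7995) / [0.7995(1 − 0.947)] = 4.4809
Required items = 4.4809 × 56 = 250.93, so 251 items.

251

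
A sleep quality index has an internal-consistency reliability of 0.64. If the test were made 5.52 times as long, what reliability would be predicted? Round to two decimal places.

r_new = 5.52·0.64 / [1 + (5.52 − 1)·0.64]
r_new = 3.5328 / 3.8928 ≈ 0.9075

0.91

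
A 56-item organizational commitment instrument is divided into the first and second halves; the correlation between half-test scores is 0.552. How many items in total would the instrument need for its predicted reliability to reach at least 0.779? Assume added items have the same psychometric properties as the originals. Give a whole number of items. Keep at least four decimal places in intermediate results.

81

Corrected full-test reliability: r_full = 2 × 0.552 / (1 + 0.552) ≈ 0.7113
n = r_tgt(1 − r_full) / [r_full(1 − r_tgt)] = 0.779 × 0.2887 / (0.7113 × 0.221) ≈ 1.4307
Required items = 1.4307 × 56 = 80.12, so 81 items.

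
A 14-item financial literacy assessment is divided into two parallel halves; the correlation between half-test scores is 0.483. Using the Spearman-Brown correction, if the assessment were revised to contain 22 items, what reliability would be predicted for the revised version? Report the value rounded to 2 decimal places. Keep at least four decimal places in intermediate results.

0.75

Full-test reliability from the split-half r: r_full = 2(0.483)/(1 + 0.483) = 0.6514
Length factor from 14 to 22 items: n = 22/14 = 1.5714
r_new = n·r_full / (1 + (n − 1)·r_full) = 1.0236 / 1.3722 ≈ 0.7460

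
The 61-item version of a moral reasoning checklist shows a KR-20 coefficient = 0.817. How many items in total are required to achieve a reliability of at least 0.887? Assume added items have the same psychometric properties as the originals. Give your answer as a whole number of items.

108

Spearman-Brown solved for the length factor n:
n = r*(1 − r) / [ r (1 − r*) ]
n = 0.887 × (1 − 0.817) / [ 0.817 × (1 − 0.887) ]
  = 0.162321 / 0.092321 = 1.7582
Items needed = n × 61 = 1.7582 × 61 ≈ 107.25 → round up to 108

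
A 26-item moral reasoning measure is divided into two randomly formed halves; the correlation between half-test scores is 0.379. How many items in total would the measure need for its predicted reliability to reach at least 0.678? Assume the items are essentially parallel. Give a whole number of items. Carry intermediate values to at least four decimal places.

Corrected full-test reliability: r_full = 2 × 0.379 / (1 + 0.379) ≈ 0.5497
Solve Spearman-Brown for n: n = 0.678(1 − 0.5497) / [0.5497(1 − 0.678)] = 1.7248
Items = 1.7248 × 26 ≈ 44.84 → 45

45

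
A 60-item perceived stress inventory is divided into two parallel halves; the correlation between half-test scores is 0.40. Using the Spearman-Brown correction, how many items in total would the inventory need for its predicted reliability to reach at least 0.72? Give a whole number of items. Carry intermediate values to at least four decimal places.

r_full = 2(0.40)/(1 + 0.40) = 0.5714
n = r_tgt(1 − r_full) / [r_full(1 − r_tgt)] = 0.72 × 0.4286 / (0.5714 × 0.28) ≈ 1.9288
Items = 1.9288 × 60 ≈ 115.73 → 116

116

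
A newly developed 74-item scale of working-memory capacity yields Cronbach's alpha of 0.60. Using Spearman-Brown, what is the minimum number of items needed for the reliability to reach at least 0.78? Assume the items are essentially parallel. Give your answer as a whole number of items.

175

Invert Spearman-Brown to solve for n:
n = r*(1 − r) / [ r (1 − r*) ]
n = 0.78(1 − 0.60) / [0.60(1 − 0.78)]
n = 0.3120 / 0.1320 ≈ 2.3636
Items needed = n × 74 = 2.3636 × 74 ≈ 174.91 → round up to 175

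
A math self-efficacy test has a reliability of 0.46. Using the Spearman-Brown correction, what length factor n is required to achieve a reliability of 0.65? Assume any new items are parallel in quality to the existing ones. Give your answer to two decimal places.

n = 0.65(1 − 0.46) / [0.46(1 − 0.65)]
  = 0.3510 / 0.1610 = 2.1801

2.18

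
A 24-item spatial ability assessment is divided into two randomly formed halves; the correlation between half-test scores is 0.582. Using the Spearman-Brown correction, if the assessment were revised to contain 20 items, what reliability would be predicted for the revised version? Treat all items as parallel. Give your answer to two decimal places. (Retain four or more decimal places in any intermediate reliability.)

First correct the split-half correlation to full-test reliability: r_full = 2 × 0.582 / (1 + 0.582) ≈ 0.7358
Length factor from 24 to 20 items: n = 20/24 = 0.8333
r_new = n·r_full / (1 + (n − 1)·r_full) = 0.6131 / 0.8773 ≈ 0.6988

0.70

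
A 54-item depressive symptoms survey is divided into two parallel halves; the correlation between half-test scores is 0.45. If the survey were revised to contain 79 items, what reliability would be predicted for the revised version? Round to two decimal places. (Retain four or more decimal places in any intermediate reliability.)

0.71

Spearman-Brown correction (n = 2): r_full = 2·0.45/(1 + 0.45) = 0.6207
Then adjust to 79 items: n = 79/54 = 1.4630
r_new = n·r_full / (1 + (n − 1)·r_full) = 0.9081 / 1.2874 ≈ 0.7054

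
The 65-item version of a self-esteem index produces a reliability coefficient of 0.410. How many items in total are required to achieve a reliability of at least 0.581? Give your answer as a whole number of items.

Spearman-Brown solved for the length factor n:
n = r*(1 − r) / [ r (1 − r*) ]
n = [0.581 × 0.590] / [0.410 × 0.419]
  = 0.342790 / 0.171790 = 1.9954
1.9954 × 65 = 129.70 → 130 items

130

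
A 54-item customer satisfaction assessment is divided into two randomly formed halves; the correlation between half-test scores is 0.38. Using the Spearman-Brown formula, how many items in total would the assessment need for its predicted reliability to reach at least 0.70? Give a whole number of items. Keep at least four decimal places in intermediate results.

103

Corrected full-test reliability: r_full = 2 × 0.38 / (1 + 0.38) ≈ 0.5507
Solve Spearman-Brown for n: n = 0.70(1 − 0.5507) / [0.5507(1 − 0.70)] = 1.9037
Items = 1.9037 × 54 ≈ 102.80 → 103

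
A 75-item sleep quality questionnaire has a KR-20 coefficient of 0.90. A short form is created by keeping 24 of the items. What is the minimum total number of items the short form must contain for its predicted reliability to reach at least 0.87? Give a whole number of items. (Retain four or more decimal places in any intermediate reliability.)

56

First, r for the 24-item form: n = 24/75 = 0.3200, so r_24 = 0.3200·0.90/(1 + (0.3200 − 1)·0.90) = 0.7423
Then solve for n' with r_old = 0.7423, r_target = 0.87: n' = 0.87(1 − 0.7423)/[0.7423(1 − 0.87)] = 2.3233
Items = 2.3233 × 24 ≈ 55.76 → 56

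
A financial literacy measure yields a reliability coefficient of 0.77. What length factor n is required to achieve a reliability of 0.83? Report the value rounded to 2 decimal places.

n = 0.83(1 − 0.77) / [0.77(1 − 0.83)]
  = 0.1909 / 0.1309 = 1.4584

1.46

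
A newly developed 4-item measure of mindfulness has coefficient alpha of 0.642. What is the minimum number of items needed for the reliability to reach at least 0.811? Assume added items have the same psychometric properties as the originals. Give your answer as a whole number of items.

10

Invert Spearman-Brown to solve for n:
n = r*(1 − r) / [ r (1 − r*) ]
n = [0.811 × 0.358] / [0.642 × 0.189]
n = 0.290338 / 0.121338 ≈ 2.3928
Items needed = n × 4 = 2.3928 × 4 ≈ 9.57 → round up to 10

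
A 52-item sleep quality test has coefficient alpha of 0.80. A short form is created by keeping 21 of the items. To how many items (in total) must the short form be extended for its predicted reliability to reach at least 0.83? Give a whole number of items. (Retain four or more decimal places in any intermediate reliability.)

First, r for the 21-item form: n = 21/52 = 0.4038, so r_21 = 0.4038·0.80/(1 + (0.4038 − 1)·0.80) = 0.6176
Length factor from the short form to reach 0.83: n' = 0.83(1 − 0.6176) / [0.6176(1 − 0.83)] ≈ 3.0230
Items = 3.0230 × 21 ≈ 63.48 → 64

64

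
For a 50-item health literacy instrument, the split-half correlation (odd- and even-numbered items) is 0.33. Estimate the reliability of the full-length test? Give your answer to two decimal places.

The full test is twice the length of either half (n = 2).
r_full = 2(0.33) / (1 + 0.33)
       = 0.6600 / 1.3300 = 0.4962

0.50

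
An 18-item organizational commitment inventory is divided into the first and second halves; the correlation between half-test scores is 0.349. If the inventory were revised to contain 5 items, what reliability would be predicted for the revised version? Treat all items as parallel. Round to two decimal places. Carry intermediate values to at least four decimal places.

First correct the split-half correlation to full-test reliability: r_full = 2 × 0.349 / (1 + 0.349) ≈ 0.5174
Length factor from 18 to 5 items: n = 5/18 = 0.2778
r_new = n·r_full / (1 + (n − 1)·r_full) = 0.1437 / 0.6263 ≈ 0.2294

0.23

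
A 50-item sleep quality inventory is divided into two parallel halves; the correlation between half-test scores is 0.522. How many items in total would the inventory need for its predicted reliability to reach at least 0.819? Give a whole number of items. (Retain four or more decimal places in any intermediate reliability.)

Corrected full-test reliability: r_full = 2 × 0.522 / (1 + 0.522) ≈ 0.6859
n = r_tgt(1 − r_full) / [r_full(1 − r_tgt)] = 0.819 × 0.3141 / (0.6859 × 0.181) ≈ 2.0721
Items = 2.0721 × 50 ≈ 103.60 → 104

104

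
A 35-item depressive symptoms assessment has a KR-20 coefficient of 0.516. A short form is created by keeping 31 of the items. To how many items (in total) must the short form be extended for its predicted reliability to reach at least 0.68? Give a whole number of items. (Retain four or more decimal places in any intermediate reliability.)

Short-form reliability: n = 31/35 = 0.8857; r_31 = n·r/(1+(n−1)r) ≈ 0.4857
Then solve for n' with r_old = 0.4857, r_target = 0.68: n' = 0.68(1 − 0.4857)/[0.4857(1 − 0.68)] = 2.2501
Items = 2.2501 × 31 ≈ 69.75 → 70

70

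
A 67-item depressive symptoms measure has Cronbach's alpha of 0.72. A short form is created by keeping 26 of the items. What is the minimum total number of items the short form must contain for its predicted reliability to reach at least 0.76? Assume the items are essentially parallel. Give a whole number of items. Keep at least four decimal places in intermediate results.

83

Short-form reliability: n = 26/67 = 0.3881; r_26 = n·r/(1+(n−1)r) ≈ 0.4995
Then solve for n' with r_old = 0.4995, r_target = 0.76: n' = 0.76(1 − 0.4995)/[0.4995(1 − 0.76)] = 3.1730
Items = 3.1730 × 26 ≈ 82.50 → 83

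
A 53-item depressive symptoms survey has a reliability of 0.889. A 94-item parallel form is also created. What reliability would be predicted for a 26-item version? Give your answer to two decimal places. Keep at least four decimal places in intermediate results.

0.80

Only the ratio of lengths matters: n = 26/53 = 0.4906
r_{26} = n·r / (1 + (n − 1)·r) = 0.4361 / 0.5471 ≈ 0.7971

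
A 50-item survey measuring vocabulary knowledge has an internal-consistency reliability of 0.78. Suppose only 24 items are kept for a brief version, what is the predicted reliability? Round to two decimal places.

0.63

The new length is 24/50 = 0.48 times the old.
r_new = 0.48·0.78 / [1 + (0.48 − 1)·0.78]
r_new = 0.3744 / 0.5944 ≈ 0.6299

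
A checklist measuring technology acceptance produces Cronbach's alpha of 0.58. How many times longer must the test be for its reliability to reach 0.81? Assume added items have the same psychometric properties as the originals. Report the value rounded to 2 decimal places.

Spearman-Brown solved for the length factor n:
n = r_target (1 − r_old) / [ r_old (1 − r_target) ]
n = 0.81(1 − 0.58) / [0.58(1 − 0.81)]
  = 0.3402 / 0.1102 = 3.0871

3.09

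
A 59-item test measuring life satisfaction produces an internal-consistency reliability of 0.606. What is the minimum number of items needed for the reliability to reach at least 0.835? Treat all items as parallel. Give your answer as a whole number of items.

195

Rearranging the Spearman-Brown formula for n,
n = r*(1 − r) / [ r (1 − r*) ]
n = 0.835(1 − 0.606) / [0.606(1 − 0.835)]
  = 0.328990 / 0.099990 = 3.2902
Items needed = n × 59 = 3.2902 × 59 ≈ 194.12 → round up to 195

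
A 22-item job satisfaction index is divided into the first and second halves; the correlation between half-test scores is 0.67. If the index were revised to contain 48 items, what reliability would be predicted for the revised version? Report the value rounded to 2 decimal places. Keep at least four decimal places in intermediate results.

0.90

Full-test reliability from the split-half r: r_full = 2(0.67)/(1 + 0.67) = 0.8024
Length factor from 22 to 48 items: n = 48/22 = 2.1818
r_new = n·r_full / (1 + (n − 1)·r_full) = 1.7507 / 1.9483 ≈ 0.8986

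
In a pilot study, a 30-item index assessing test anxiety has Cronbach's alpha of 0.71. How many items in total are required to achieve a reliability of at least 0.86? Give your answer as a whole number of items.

Spearman-Brown solved for the length factor n:
n = r_target (1 − r_old) / [ r_old (1 − r_target) ]
n = [0.86 × 0.29] / [0.71 × 0.14]
  = 0.2494 / 0.0994 = 2.5091
2.5091 × 30 = 75.27 → 76 items

76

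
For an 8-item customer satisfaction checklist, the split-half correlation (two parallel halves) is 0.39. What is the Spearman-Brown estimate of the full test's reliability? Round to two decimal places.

The full test is twice the length of either half (n = 2).
r_full = 2r_hh / (1 + r_hh) = 2 × 0.39 / (1 + 0.39)
       = 0.7800 / 1.3900 = 0.5612

0.56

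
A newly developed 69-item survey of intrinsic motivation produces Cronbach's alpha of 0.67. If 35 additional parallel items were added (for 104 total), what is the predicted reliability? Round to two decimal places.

0.75

The new length is 104/69 = 1.5072 times the old.
Apply the Spearman-Brown prophecy formula, r' = nr / [1 + (n − 1)r]:
r_new = (1.5072 × 0.67) / (1 + (1.5072 − 1) × 0.67)
     = 1.0098 / 1.3398 = 0.7537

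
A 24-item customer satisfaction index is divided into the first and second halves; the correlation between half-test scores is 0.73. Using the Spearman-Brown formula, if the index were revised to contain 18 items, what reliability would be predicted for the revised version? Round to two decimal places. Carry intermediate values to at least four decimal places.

First correct the split-half correlation to full-test reliability: r_full = 2 × 0.73 / (1 + 0.73) ≈ 0.8439
Then adjust to 18 items: n = 18/24 = 0.7500
r_new = n·r_full / (1 + (n − 1)·r_full) = 0.6329 / 0.7890 ≈ 0.8022

0.80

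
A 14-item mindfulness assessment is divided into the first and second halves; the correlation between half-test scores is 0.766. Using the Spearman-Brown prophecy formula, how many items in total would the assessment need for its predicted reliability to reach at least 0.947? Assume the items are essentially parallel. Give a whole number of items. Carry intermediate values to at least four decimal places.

39

Corrected full-test reliability: r_full = 2 × 0.766 / (1 + 0.766) ≈ 0.8675
Solve Spearman-Brown for n: n = 0.947(1 − 0.8675) / [0.8675(1 − 0.947)] = 2.7291
Items = 2.7291 × 14 ≈ 38.21 → 39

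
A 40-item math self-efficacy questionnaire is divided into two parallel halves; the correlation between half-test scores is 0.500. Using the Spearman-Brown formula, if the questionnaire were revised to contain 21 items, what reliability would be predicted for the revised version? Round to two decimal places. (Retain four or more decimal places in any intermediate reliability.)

0.51

Spearman-Brown correction (n = 2): r_full = 2·0.500/(1 + 0.500) = 0.6667
Length factor from 40 to 21 items: n = 21/40 = 0.5250
r_new = n·r_full / (1 + (n − 1)·r_full) = 0.3500 / 0.6833 ≈ 0.5122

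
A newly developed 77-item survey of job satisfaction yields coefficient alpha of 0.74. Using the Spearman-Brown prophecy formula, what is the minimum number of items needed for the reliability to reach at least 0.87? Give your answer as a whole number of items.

182

Invert Spearman-Brown to solve for n:
n = r*(1 − r) / [ r (1 − r*) ]
n = [0.87 × 0.26] / [0.74 × 0.13]
  = 0.2262 / 0.0962 = 2.3514
Items needed = n × 77 = 2.3514 × 77 ≈ 181.06 → round up to 182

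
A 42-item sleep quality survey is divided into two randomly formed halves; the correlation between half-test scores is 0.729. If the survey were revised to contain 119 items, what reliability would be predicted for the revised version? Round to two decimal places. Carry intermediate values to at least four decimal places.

First correct the split-half correlation to full-test reliability: r_full = 2 × 0.729 / (1 + 0.729) ≈ 0.8433
Length factor from 42 to 119 items: n = 119/42 = 2.8333
r_new = n·r_full / (1 + (n − 1)·r_full) = 2.3893 / 2.5460 ≈ 0.9385

0.94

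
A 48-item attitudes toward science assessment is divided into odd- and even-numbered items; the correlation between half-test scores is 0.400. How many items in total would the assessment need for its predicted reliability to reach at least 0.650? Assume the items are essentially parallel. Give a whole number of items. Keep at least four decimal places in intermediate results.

67

Corrected full-test reliability: r_full = 2 × 0.400 / (1 + 0.400) ≈ 0.5714
n = r_tgt(1 − r_full) / [r_full(1 − r_tgt)] = 0.650 × 0.4286 / (0.5714 × 0.350) ≈ 1.3930
Items = 1.3930 × 48 ≈ 66.86 → 67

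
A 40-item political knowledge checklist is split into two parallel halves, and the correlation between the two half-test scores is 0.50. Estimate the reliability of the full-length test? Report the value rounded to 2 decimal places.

0.67

Each half is half the length of the full test, so the full test is n = 2 times a half.
r_full = 2(0.50) / (1 + 0.50)
       = 1.0000 / 1.5000 = 0.6667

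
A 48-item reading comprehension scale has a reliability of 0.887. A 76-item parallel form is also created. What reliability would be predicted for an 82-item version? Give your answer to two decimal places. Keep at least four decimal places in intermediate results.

0.93

The 76-item form is not needed; work directly from the 48-item form with n = 82/48 = 1.7083.
r_{82} = n·r / (1 + (n − 1)·r) = 1.5153 / 1.6283 ≈ 0.9306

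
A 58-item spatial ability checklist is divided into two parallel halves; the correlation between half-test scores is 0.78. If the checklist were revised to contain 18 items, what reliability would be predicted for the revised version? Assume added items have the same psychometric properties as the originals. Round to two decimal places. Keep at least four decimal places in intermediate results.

Spearman-Brown correction (n = 2): r_full = 2·0.78/(1 + 0.78) = 0.8764
Length factor from 58 to 18 items: n = 18/58 = 0.3103
r_new = n·r_full / (1 + (n − 1)·r_full) = 0.2719 / 0.3955 ≈ 0.6875

0.69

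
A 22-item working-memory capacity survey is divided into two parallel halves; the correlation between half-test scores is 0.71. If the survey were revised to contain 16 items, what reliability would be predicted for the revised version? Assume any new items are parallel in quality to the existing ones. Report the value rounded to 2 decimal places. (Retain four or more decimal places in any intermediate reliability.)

Spearman-Brown correction (n = 2): r_full = 2·0.71/(1 + 0.71) = 0.8304
Length factor from 22 to 16 items: n = 16/22 = 0.7273
r_new = n·r_full / (1 + (n − 1)·r_full) = 0.6039 / 0.7735 ≈ 0.7807

0.78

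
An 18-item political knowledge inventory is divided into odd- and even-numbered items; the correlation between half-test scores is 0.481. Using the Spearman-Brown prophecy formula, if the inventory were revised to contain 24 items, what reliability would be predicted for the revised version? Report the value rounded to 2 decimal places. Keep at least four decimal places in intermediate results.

First correct the split-half correlation to full-test reliability: r_full = 2 × 0.481 / (1 + 0.481) ≈ 0.6496
Then adjust to 24 items: n = 24/18 = 1.3333
r_new = n·r_full / (1 + (n − 1)·r_full) = 0.8661 / 1.2165 ≈ 0.7120

0.71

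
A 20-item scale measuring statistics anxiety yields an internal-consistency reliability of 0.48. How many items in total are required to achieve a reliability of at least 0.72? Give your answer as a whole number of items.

Invert Spearman-Brown to solve for n:
n = r*(1 − r) / [ r (1 − r*) ]
n = 0.72 × (1 − 0.48) / [ 0.48 × (1 − 0.72) ]
  = 0.3744 / 0.1344 = 2.7857
2.7857 × 20 = 55.71 → 56 items

56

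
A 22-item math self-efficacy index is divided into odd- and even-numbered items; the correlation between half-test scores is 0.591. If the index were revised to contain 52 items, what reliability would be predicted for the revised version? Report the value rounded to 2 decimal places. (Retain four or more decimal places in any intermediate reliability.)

First correct the split-half correlation to full-test reliability: r_full = 2 × 0.591 / (1 + 0.591) ≈ 0.7429
Then adjust to 52 items: n = 52/22 = 2.3636
r_new = n·r_full / (1 + (n − 1)·r_full) = 1.7559 / 2.0130 ≈ 0.8723

0.87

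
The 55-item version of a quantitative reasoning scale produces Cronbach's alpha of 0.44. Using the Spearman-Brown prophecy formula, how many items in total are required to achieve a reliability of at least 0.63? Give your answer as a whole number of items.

120

n = [0.63 × 0.56] / [0.44 × 0.37]
  = 0.3528 / 0.1628 = 2.1671
So the test needs 2.1671 × 55 ≈ 119.19 items; rounding up, 120.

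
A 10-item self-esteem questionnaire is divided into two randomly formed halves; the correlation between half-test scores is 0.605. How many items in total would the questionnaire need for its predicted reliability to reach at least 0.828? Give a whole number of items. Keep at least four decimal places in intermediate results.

16

r_full = 2(0.605)/(1 + 0.605) = 0.7539
n = r_tgt(1 − r_full) / [r_full(1 − r_tgt)] = 0.828 × 0.2461 / (0.7539 × 0.172) ≈ 1.5714
Items = 1.5714 × 10 ≈ 15.71 → 16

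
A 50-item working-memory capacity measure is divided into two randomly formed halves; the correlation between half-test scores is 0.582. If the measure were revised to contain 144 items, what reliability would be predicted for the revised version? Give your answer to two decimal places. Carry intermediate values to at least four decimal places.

0.89

First correct the split-half correlation to full-test reliability: r_full = 2 × 0.582 / (1 + 0.582) ≈ 0.7358
Then adjust to 144 items: n = 144/50 = 2.8800
r_new = n·r_full / (1 + (n − 1)·r_full) = 2.1191 / 2.3833 ≈ 0.8891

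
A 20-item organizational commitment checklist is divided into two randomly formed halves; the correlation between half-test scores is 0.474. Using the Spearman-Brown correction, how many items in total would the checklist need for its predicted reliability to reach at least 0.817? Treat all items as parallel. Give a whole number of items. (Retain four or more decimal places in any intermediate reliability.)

r_full = 2(0.474)/(1 + 0.474) = 0.6431
n = r_tgt(1 − r_full) / [r_full(1 − r_tgt)] = 0.817 × 0.3569 / (0.6431 × 0.183) ≈ 2.4776
Required items = 2.4776 × 20 = 49.55, so 50 items.

50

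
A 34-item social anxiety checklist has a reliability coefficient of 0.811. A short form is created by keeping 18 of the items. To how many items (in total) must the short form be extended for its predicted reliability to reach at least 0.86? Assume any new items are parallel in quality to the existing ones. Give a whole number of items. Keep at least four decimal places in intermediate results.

49

Short-form reliability: n = 18/34 = 0.5294; r_18 = n·r/(1+(n−1)r) ≈ 0.6943
Length factor from the short form to reach 0.86: n' = 0.86(1 − 0.6943) / [0.6943(1 − 0.86)] ≈ 2.7047
Total items = 2.7047 × 18 = 48.68, rounded up to 49.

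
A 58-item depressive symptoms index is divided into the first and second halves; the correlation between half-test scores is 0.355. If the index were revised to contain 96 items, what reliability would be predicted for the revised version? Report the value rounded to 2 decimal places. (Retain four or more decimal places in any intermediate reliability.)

0.65

Spearman-Brown correction (n = 2): r_full = 2·0.355/(1 + 0.355) = 0.5240
Length factor from 58 to 96 items: n = 96/58 = 1.6552
r_new = n·r_full / (1 + (n − 1)·r_full) = 0.8673 / 1.3433 ≈ 0.6456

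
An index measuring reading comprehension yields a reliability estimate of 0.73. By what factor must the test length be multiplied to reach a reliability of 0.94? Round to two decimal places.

n = 0.94 × (1 − 0.73) / [ 0.73 × (1 − 0.94) ]
n = 0.2538 / 0.0438 ≈ 5.7945

5.79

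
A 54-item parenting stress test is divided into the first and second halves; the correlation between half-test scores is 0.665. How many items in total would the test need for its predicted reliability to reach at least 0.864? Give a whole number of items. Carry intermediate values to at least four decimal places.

87

Corrected full-test reliability: r_full = 2 × 0.665 / (1 + 0.665) ≈ 0.7988
Solve Spearman-Brown for n: n = 0.864(1 − 0.7988) / [0.7988(1 − 0.864)] = 1.6002
Required items = 1.6002 × 54 = 86.41, so 87 items.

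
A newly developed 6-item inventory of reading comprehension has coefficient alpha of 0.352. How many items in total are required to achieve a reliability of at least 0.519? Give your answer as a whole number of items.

12

Spearman-Brown solved for the length factor n:
n = r*(1 − r) / [ r (1 − r*) ]
n = 0.519(1 − 0.352) / [0.352(1 − 0.519)]
  = 0.336312 / 0.169312 = 1.9863
Items needed = n × 6 = 1.9863 × 6 ≈ 11.92 → round up to 12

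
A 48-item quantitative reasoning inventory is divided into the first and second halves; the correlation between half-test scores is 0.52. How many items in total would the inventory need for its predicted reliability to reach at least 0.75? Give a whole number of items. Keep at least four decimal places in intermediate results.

r_full = 2(0.52)/(1 + 0.52) = 0.6842
Solve Spearman-Brown for n: n = 0.75(1 − 0.6842) / [0.6842(1 − 0.75)] = 1.3847
Required items = 1.3847 × 48 = 66.47, so 67 items.

67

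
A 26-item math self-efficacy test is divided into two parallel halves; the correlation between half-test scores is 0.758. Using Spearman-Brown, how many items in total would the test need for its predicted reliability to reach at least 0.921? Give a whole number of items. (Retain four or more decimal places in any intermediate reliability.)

r_full = 2(0.758)/(1 + 0.758) = 0.8623
n = r_tgt(1 − r_full) / [r_full(1 − r_tgt)] = 0.921 × 0.1377 / (0.8623 × 0.079) ≈ 1.8617
Items = 1.8617 × 26 ≈ 48.40 → 49

49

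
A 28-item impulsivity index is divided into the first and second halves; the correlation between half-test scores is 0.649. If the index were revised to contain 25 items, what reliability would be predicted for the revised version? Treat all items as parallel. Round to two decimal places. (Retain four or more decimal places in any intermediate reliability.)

Full-test reliability from the split-half r: r_full = 2(0.649)/(1 + 0.649) = 0.7871
Then adjust to 25 items: n = 25/28 = 0.8929
r_new = n·r_full / (1 + (n − 1)·r_full) = 0.7028 / 0.9157 ≈ 0.7675

0.77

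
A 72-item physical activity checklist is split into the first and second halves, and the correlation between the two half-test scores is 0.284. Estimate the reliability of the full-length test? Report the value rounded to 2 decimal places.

r_full = 2r_hh / (1 + r_hh) = 2 × 0.284 / (1 + 0.284)
r_full = 0.5680 / 1.2840 ≈ 0.4424

0.44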